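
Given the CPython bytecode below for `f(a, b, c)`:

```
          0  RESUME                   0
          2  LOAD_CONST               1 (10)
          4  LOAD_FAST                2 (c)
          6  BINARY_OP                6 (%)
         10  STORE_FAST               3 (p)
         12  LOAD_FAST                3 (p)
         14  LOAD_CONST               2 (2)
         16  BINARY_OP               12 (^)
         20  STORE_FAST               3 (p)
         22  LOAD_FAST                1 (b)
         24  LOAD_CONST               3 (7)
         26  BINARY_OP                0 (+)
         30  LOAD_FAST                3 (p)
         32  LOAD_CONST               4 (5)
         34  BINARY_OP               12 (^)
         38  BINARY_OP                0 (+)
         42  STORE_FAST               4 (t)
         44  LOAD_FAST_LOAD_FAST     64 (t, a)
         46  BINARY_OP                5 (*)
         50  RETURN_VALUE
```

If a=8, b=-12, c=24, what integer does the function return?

LOAD_CONST → push 10. Stack: [10]
LOAD_FAST c → push 24. Stack: [10, 24]
BINARY_OP % → 10 % 24 = 10. Stack: [10]
STORE_FAST p → p=10. Stack: []
LOAD_FAST p → push 10. Stack: [10]
LOAD_CONST → push 2. Stack: [10, 2]
BINARY_OP ^ → 10 ^ 2 = 8. Stack: [8]
STORE_FAST p → p=8. Stack: []
LOAD_FAST b → push -12. Stack: [-12]
LOAD_CONST → push 7. Stack: [-12, 7]
BINARY_OP + → -12 + 7 = -5. Stack: [-5]
LOAD_FAST p → push 8. Stack: [-5, 8]
LOAD_CONST → push 5. Stack: [-5, 8, 5]
BINARY_OP ^ → 8 ^ 5 = 13. Stack: [-5, 13]
BINARY_OP + → -5 + 13 = 8. Stack: [8]
STORE_FAST t → t=8. Stack: []
LOAD_FAST_LOAD_FAST t,a → push 8,8. Stack: [8, 8]
BINARY_OP * → 8 * 8 = 64. Stack: [64]
RETURN_VALUE → return 64.

64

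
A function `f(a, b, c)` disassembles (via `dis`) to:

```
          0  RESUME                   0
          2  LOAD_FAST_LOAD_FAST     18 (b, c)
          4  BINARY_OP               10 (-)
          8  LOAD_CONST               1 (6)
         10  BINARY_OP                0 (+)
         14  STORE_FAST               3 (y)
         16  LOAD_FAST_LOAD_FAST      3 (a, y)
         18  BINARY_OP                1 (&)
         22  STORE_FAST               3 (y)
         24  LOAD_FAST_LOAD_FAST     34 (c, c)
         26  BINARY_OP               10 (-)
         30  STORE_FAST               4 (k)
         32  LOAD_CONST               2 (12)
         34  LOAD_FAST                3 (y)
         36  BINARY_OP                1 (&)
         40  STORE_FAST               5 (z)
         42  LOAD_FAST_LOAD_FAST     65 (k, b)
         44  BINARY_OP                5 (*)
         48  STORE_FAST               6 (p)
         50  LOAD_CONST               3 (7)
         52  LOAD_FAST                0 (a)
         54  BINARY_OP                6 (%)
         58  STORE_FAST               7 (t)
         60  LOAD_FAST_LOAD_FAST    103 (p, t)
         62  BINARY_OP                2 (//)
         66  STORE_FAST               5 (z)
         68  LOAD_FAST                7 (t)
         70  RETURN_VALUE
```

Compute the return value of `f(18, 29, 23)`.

7

LOAD_FAST_LOAD_FAST b,c → push 29,23. Stack: [29, 23]
BINARY_OP - → 29 - 23 = 6. Stack: [6]
LOAD_CONST → push 6. Stack: [6, 6]
BINARY_OP + → 6 + 6 = 12. Stack: [12]
STORE_FAST y → y=12. Stack: []
LOAD_FAST_LOAD_FAST a,y → push 18,12. Stack: [18, 12]
BINARY_OP & → 18 & 12 = 0. Stack: [0]
STORE_FAST y → y=0. Stack: []
LOAD_FAST_LOAD_FAST c,c → push 23,23. Stack: [23, 23]
BINARY_OP - → 23 - 23 = 0. Stack: [0]
STORE_FAST k → k=0. Stack: []
LOAD_CONST → push 12. Stack: [12]
LOAD_FAST y → push 0. Stack: [12, 0]
BINARY_OP & → 12 & 0 = 0. Stack: [0]
STORE_FAST z → z=0. Stack: []
LOAD_FAST_LOAD_FAST k,b → push 0,29. Stack: [0, 29]
BINARY_OP * → 0 * 29 = 0. Stack: [0]
STORE_FAST p → p=0. Stack: []
LOAD_CONST → push 7. Stack: [7]
LOAD_FAST a → push 18. Stack: [7, 18]
BINARY_OP % → 7 % 18 = 7. Stack: [7]
STORE_FAST t → t=7. Stack: []
LOAD_FAST_LOAD_FAST p,t → push 0,7. Stack: [0, 7]
BINARY_OP // → 0 // 7 = 0. Stack: [0]
STORE_FAST z → z=0. Stack: []
LOAD_FAST t → push 7. Stack: [7]
RETURN_VALUE → return 7.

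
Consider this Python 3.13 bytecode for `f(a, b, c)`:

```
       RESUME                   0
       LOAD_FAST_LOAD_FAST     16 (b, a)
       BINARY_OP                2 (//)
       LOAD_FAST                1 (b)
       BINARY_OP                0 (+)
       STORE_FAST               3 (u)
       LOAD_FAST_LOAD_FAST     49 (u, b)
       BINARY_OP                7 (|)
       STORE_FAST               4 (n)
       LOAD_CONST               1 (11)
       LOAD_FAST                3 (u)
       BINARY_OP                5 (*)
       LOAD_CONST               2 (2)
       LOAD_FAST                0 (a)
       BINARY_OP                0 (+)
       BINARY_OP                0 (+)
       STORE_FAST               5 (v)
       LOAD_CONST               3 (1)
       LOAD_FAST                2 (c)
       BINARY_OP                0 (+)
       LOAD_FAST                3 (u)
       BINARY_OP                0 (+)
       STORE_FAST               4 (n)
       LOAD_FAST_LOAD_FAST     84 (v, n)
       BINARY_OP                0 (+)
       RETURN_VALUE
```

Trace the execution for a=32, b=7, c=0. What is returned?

LOAD_FAST_LOAD_FAST b,a → push 7,32. Stack: [7, 32]
BINARY_OP // → 7 // 32 = 0. Stack: [0]
LOAD_FAST b → push 7. Stack: [0, 7]
BINARY_OP + → 0 + 7 = 7. Stack: [7]
STORE_FAST u → u=7. Stack: []
LOAD_FAST_LOAD_FAST u,b → push 7,7. Stack: [7, 7]
BINARY_OP | → 7 | 7 = 7. Stack: [7]
STORE_FAST n → n=7. Stack: []
LOAD_CONST → push 11. Stack: [11]
LOAD_FAST u → push 7. Stack: [11, 7]
BINARY_OP * → 11 * 7 = 77. Stack: [77]
LOAD_CONST → push 2. Stack: [77, 2]
LOAD_FAST a → push 32. Stack: [77, 2, 32]
BINARY_OP + → 2 + 32 = 34. Stack: [77, 34]
BINARY_OP + → 77 + 34 = 111. Stack: [111]
STORE_FAST v → v=111. Stack: []
LOAD_CONST → push 1. Stack: [1]
LOAD_FAST c → push 0. Stack: [1, 0]
BINARY_OP + → 1 + 0 = 1. Stack: [1]
LOAD_FAST u → push 7. Stack: [1, 7]
BINARY_OP + → 1 + 7 = 8. Stack: [8]
STORE_FAST n → n=8. Stack: []
LOAD_FAST_LOAD_FAST v,n → push 111,8. Stack: [111, 8]
BINARY_OP + → 111 + 8 = 119. Stack: [119]
RETURN_VALUE → return 119.

119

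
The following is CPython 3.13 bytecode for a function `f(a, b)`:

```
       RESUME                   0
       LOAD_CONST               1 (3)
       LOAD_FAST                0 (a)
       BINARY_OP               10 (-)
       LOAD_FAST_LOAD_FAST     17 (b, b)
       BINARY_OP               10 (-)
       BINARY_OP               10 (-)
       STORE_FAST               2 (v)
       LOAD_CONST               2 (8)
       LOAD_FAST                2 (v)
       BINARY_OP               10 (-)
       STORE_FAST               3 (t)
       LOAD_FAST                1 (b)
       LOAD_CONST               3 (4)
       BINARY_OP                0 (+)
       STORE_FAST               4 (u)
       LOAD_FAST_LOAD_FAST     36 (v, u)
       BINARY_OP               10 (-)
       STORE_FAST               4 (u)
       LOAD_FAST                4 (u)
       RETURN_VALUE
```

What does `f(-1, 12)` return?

-12

LOAD_CONST → push 3. Stack: [3]
LOAD_FAST a → push -1. Stack: [3, -1]
BINARY_OP - → 3 - -1 = 4. Stack: [4]
LOAD_FAST_LOAD_FAST b,b → push 12,12. Stack: [4, 12, 12]
BINARY_OP - → 12 - 12 = 0. Stack: [4, 0]
BINARY_OP - → 4 - 0 = 4. Stack: [4]
STORE_FAST v → v=4. Stack: []
LOAD_CONST → push 8. Stack: [8]
LOAD_FAST v → push 4. Stack: [8, 4]
BINARY_OP - → 8 - 4 = 4. Stack: [4]
STORE_FAST t → t=4. Stack: []
LOAD_FAST b → push 12. Stack: [12]
LOAD_CONST → push 4. Stack: [12, 4]
BINARY_OP + → 12 + 4 = 16. Stack: [16]
STORE_FAST u → u=16. Stack: []
LOAD_FAST_LOAD_FAST v,u → push 4,16. Stack: [4, 16]
BINARY_OP - → 4 - 16 = -12. Stack: [-12]
STORE_FAST u → u=-12. Stack: []
LOAD_FAST u → push -12. Stack: [-12]
RETURN_VALUE → return -12.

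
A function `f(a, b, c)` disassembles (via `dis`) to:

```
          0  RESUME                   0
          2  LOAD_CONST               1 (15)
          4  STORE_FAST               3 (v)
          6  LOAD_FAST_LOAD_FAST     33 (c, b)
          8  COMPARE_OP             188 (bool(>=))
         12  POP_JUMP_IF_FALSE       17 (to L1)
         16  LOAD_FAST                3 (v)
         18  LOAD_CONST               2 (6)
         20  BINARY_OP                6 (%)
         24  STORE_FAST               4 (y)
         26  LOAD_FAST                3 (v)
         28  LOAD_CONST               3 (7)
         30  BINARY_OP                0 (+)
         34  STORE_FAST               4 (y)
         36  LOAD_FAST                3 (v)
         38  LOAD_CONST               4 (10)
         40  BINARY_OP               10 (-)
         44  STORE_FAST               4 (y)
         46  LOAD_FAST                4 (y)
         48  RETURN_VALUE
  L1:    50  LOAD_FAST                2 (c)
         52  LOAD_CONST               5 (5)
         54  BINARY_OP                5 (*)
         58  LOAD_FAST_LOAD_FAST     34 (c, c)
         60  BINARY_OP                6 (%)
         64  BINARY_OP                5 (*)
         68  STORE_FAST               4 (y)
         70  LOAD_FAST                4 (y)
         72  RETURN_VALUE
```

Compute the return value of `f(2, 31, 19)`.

LOAD_CONST → push 15. Stack: [15]
STORE_FAST v → v=15. Stack: []
LOAD_FAST_LOAD_FAST c,b → push 19,31. Stack: [19, 31]
COMPARE_OP bool(>=) → 19 vs 31 = False. Stack: [False]
POP_JUMP_IF_FALSE → pop False; jump. Stack: []
LOAD_FAST c → push 19. Stack: [19]
LOAD_CONST → push 5. Stack: [19, 5]
BINARY_OP * → 19 * 5 = 95. Stack: [95]
LOAD_FAST_LOAD_FAST c,c → push 19,19. Stack: [95, 19, 19]
BINARY_OP % → 19 % 19 = 0. Stack: [95, 0]
BINARY_OP * → 95 * 0 = 0. Stack: [0]
STORE_FAST y → y=0. Stack: []
LOAD_FAST y → push 0. Stack: [0]
RETURN_VALUE → return 0.

0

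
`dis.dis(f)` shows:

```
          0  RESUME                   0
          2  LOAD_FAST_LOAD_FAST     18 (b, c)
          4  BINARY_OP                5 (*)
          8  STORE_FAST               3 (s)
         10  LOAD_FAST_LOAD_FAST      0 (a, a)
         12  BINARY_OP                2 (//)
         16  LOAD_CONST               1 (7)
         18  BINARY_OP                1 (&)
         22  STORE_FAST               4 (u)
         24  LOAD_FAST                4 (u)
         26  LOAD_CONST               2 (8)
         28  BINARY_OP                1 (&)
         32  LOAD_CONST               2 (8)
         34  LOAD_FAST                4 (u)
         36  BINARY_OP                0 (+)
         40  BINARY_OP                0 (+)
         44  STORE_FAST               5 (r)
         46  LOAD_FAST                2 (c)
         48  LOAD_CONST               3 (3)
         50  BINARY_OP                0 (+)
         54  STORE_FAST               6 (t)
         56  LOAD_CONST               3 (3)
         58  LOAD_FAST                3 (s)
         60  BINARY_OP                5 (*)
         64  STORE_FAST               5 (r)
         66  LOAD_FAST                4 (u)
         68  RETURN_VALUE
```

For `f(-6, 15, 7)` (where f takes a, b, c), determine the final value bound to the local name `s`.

LOAD_FAST_LOAD_FAST b,c → push 15,7. Stack: [15, 7]
BINARY_OP * → 15 * 7 = 105. Stack: [105]
STORE_FAST s → s=105. Stack: []
LOAD_FAST_LOAD_FAST a,a → push -6,-6. Stack: [-6, -6]
BINARY_OP // → -6 // -6 = 1. Stack: [1]
LOAD_CONST → push 7. Stack: [1, 7]
BINARY_OP & → 1 & 7 = 1. Stack: [1]
STORE_FAST u → u=1. Stack: []
LOAD_FAST u → push 1. Stack: [1]
LOAD_CONST → push 8. Stack: [1, 8]
BINARY_OP & → 1 & 8 = 0. Stack: [0]
LOAD_CONST → push 8. Stack: [0, 8]
LOAD_FAST u → push 1. Stack: [0, 8, 1]
BINARY_OP + → 8 + 1 = 9. Stack: [0, 9]
BINARY_OP + → 0 + 9 = 9. Stack: [9]
STORE_FAST r → r=9. Stack: []
LOAD_FAST c → push 7. Stack: [7]
LOAD_CONST → push 3. Stack: [7, 3]
BINARY_OP + → 7 + 3 = 10. Stack: [10]
STORE_FAST t → t=10. Stack: []
LOAD_CONST → push 3. Stack: [3]
LOAD_FAST s → push 105. Stack: [3, 105]
BINARY_OP * → 3 * 105 = 315. Stack: [315]
STORE_FAST r → r=315. Stack: []
LOAD_FAST u → push 1. Stack: [1]
RETURN_VALUE → return 1.

105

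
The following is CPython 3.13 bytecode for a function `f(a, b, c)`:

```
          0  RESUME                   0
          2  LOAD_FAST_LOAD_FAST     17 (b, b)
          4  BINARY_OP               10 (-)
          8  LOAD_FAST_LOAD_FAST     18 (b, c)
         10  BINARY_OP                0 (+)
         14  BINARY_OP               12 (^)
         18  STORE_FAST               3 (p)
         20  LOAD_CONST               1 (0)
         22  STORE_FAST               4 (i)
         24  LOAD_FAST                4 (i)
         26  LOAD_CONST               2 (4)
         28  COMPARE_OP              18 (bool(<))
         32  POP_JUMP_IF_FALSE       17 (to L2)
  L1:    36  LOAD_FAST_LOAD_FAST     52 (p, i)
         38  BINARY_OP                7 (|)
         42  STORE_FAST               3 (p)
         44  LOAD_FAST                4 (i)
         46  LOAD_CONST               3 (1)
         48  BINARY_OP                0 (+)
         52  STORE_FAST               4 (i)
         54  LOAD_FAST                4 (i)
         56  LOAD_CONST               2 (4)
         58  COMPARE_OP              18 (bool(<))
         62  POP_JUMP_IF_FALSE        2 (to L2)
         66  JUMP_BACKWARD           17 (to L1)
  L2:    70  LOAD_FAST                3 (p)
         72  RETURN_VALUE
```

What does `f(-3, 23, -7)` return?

19

LOAD_FAST_LOAD_FAST b,b → push 23,23. Stack: [23, 23]
BINARY_OP - → 23 - 23 = 0. Stack: [0]
LOAD_FAST_LOAD_FAST b,c → push 23,-7. Stack: [0, 23, -7]
BINARY_OP + → 23 + -7 = 16. Stack: [0, 16]
BINARY_OP ^ → 0 ^ 16 = 16. Stack: [16]
STORE_FAST p → p=16. Stack: []
LOAD_CONST → push 0. Stack: [0]
STORE_FAST i → i=0. Stack: []
LOAD_FAST i → push 0. Stack: [0]
LOAD_CONST → push 4. Stack: [0, 4]
COMPARE_OP bool(<) → 0 vs 4 = True. Stack: [True]
POP_JUMP_IF_FALSE → pop True; no jump. Stack: []
LOAD_FAST_LOAD_FAST p,i → push 16,0. Stack: [16, 0]
BINARY_OP | → 16 | 0 = 16. Stack: [16]
STORE_FAST p → p=16. Stack: []
LOAD_FAST i → push 0. Stack: [0]
LOAD_CONST → push 1. Stack: [0, 1]
BINARY_OP + → 0 + 1 = 1. Stack: [1]
STORE_FAST i → i=1. Stack: []
LOAD_FAST i → push 1. Stack: [1]
LOAD_CONST → push 4. Stack: [1, 4]
COMPARE_OP bool(<) → 1 vs 4 = True. Stack: [True]
POP_JUMP_IF_FALSE → pop True; no jump. Stack: []
LOAD_FAST_LOAD_FAST p,i → push 16,1. Stack: [16, 1]
BINARY_OP | → 16 | 1 = 17. Stack: [17]
STORE_FAST p → p=17. Stack: []
LOAD_FAST i → push 1. Stack: [1]
LOAD_CONST → push 1. Stack: [1, 1]
BINARY_OP + → 1 + 1 = 2. Stack: [2]
STORE_FAST i → i=2. Stack: []
LOAD_FAST i → push 2. Stack: [2]
LOAD_CONST → push 4. Stack: [2, 4]
COMPARE_OP bool(<) → 2 vs 4 = True. Stack: [True]
POP_JUMP_IF_FALSE → pop True; no jump. Stack: []
LOAD_FAST_LOAD_FAST p,i → push 17,2. Stack: [17, 2]
BINARY_OP | → 17 | 2 = 19. Stack: [19]
STORE_FAST p → p=19. Stack: []
LOAD_FAST i → push 2. Stack: [2]
LOAD_CONST → push 1. Stack: [2, 1]
BINARY_OP + → 2 + 1 = 3. Stack: [3]
STORE_FAST i → i=3. Stack: []
LOAD_FAST i → push 3. Stack: [3]
LOAD_CONST → push 4. Stack: [3, 4]
COMPARE_OP bool(<) → 3 vs 4 = True. Stack: [True]
POP_JUMP_IF_FALSE → pop True; no jump. Stack: []
LOAD_FAST_LOAD_FAST p,i → push 19,3. Stack: [19, 3]
BINARY_OP | → 19 | 3 = 19. Stack: [19]
STORE_FAST p → p=19. Stack: []
LOAD_FAST i → push 3. Stack: [3]
LOAD_CONST → push 1. Stack: [3, 1]
BINARY_OP + → 3 + 1 = 4. Stack: [4]
STORE_FAST i → i=4. Stack: []
LOAD_FAST i → push 4. Stack: [4]
LOAD_CONST → push 4. Stack: [4, 4]
COMPARE_OP bool(<) → 4 vs 4 = False. Stack: [False]
POP_JUMP_IF_FALSE → pop False; jump. Stack: []
LOAD_FAST p → push 19. Stack: [19]
RETURN_VALUE → return 19.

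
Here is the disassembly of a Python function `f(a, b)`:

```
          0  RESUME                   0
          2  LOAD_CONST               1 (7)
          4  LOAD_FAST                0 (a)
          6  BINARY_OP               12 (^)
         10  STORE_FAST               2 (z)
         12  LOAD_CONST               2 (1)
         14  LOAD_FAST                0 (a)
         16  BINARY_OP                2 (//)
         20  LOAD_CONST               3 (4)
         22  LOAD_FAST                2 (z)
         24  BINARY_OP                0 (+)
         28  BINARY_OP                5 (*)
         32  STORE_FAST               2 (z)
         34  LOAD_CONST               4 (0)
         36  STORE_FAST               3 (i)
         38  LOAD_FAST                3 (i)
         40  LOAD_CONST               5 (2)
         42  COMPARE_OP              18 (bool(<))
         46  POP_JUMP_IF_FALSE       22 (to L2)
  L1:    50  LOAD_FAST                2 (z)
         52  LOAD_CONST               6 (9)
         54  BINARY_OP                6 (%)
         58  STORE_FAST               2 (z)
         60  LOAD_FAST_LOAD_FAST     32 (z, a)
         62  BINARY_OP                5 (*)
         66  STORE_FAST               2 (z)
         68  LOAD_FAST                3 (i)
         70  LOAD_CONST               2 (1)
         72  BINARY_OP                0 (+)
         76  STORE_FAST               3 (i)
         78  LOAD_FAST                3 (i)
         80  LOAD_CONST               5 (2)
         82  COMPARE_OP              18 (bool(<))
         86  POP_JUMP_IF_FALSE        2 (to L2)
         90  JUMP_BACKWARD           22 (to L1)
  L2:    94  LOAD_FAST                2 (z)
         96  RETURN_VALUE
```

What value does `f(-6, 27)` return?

-36

LOAD_CONST → push 7. Stack: [7]
LOAD_FAST a → push -6. Stack: [7, -6]
BINARY_OP ^ → 7 ^ -6 = -3. Stack: [-3]
STORE_FAST z → z=-3. Stack: []
LOAD_CONST → push 1. Stack: [1]
LOAD_FAST a → push -6. Stack: [1, -6]
BINARY_OP // → 1 // -6 = -1. Stack: [-1]
LOAD_CONST → push 4. Stack: [-1, 4]
LOAD_FAST z → push -3. Stack: [-1, 4, -3]
BINARY_OP + → 4 + -3 = 1. Stack: [-1, 1]
BINARY_OP * → -1 * 1 = -1. Stack: [-1]
STORE_FAST z → z=-1. Stack: []
LOAD_CONST → push 0. Stack: [0]
STORE_FAST i → i=0. Stack: []
LOAD_FAST i → push 0. Stack: [0]
LOAD_CONST → push 2. Stack: [0, 2]
COMPARE_OP bool(<) → 0 vs 2 = True. Stack: [True]
POP_JUMP_IF_FALSE → pop True; no jump. Stack: []
LOAD_FAST z → push -1. Stack: [-1]
LOAD_CONST → push 9. Stack: [-1, 9]
BINARY_OP % → -1 % 9 = 8. Stack: [8]
STORE_FAST z → z=8. Stack: []
LOAD_FAST_LOAD_FAST z,a → push 8,-6. Stack: [8, -6]
BINARY_OP * → 8 * -6 = -48. Stack: [-48]
STORE_FAST z → z=-48. Stack: []
LOAD_FAST i → push 0. Stack: [0]
LOAD_CONST → push 1. Stack: [0, 1]
BINARY_OP + → 0 + 1 = 1. Stack: [1]
STORE_FAST i → i=1. Stack: []
LOAD_FAST i → push 1. Stack: [1]
LOAD_CONST → push 2. Stack: [1, 2]
COMPARE_OP bool(<) → 1 vs 2 = True. Stack: [True]
POP_JUMP_IF_FALSE → pop True; no jump. Stack: []
LOAD_FAST z → push -48. Stack: [-48]
LOAD_CONST → push 9. Stack: [-48, 9]
BINARY_OP % → -48 % 9 = 6. Stack: [6]
STORE_FAST z → z=6. Stack: []
LOAD_FAST_LOAD_FAST z,a → push 6,-6. Stack: [6, -6]
BINARY_OP * → 6 * -6 = -36. Stack: [-36]
STORE_FAST z → z=-36. Stack: []
LOAD_FAST i → push 1. Stack: [1]
LOAD_CONST → push 1. Stack: [1, 1]
BINARY_OP + → 1 + 1 = 2. Stack: [2]
STORE_FAST i → i=2. Stack: []
LOAD_FAST i → push 2. Stack: [2]
LOAD_CONST → push 2. Stack: [2, 2]
COMPARE_OP bool(<) → 2 vs 2 = False. Stack: [False]
POP_JUMP_IF_FALSE → pop False; jump. Stack: []
LOAD_FAST z → push -36. Stack: [-36]
RETURN_VALUE → return -36.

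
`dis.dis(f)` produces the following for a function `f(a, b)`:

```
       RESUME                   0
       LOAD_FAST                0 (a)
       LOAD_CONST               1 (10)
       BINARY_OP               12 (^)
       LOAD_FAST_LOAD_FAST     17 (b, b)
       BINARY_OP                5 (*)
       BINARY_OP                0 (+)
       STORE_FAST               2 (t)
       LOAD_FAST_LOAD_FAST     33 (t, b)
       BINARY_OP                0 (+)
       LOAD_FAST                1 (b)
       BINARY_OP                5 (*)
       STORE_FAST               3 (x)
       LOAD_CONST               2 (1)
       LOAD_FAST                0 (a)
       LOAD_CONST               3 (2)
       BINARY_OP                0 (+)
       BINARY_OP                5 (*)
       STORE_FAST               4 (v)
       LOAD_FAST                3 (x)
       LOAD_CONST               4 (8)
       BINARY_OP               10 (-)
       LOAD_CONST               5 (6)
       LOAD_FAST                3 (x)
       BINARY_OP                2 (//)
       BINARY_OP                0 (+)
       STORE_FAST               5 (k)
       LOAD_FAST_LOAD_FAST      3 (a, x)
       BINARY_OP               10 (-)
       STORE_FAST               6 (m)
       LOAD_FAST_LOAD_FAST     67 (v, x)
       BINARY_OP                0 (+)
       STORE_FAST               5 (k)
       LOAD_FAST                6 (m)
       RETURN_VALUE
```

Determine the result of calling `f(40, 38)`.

LOAD_FAST a → push 40. Stack: [40]
LOAD_CONST → push 10. Stack: [40, 10]
BINARY_OP ^ → 40 ^ 10 = 34. Stack: [34]
LOAD_FAST_LOAD_FAST b,b → push 38,38. Stack: [34, 38, 38]
BINARY_OP * → 38 * 38 = 1444. Stack: [34, 1444]
BINARY_OP + → 34 + 1444 = 1478. Stack: [1478]
STORE_FAST t → t=1478. Stack: []
LOAD_FAST_LOAD_FAST t,b → push 1478,38. Stack: [1478, 38]
BINARY_OP + → 1478 + 38 = 1516. Stack: [1516]
LOAD_FAST b → push 38. Stack: [1516, 38]
BINARY_OP * → 1516 * 38 = 57608. Stack: [57608]
STORE_FAST x → x=57608. Stack: []
LOAD_CONST → push 1. Stack: [1]
LOAD_FAST a → push 40. Stack: [1, 40]
LOAD_CONST → push 2. Stack: [1, 40, 2]
BINARY_OP + → 40 + 2 = 42. Stack: [1, 42]
BINARY_OP * → 1 * 42 = 42. Stack: [42]
STORE_FAST v → v=42. Stack: []
LOAD_FAST x → push 57608. Stack: [57608]
LOAD_CONST → push 8. Stack: [57608, 8]
BINARY_OP - → 57608 - 8 = 57600. Stack: [57600]
LOAD_CONST → push 6. Stack: [57600, 6]
LOAD_FAST x → push 57608. Stack: [57600, 6, 57608]
BINARY_OP // → 6 // 57608 = 0. Stack: [57600, 0]
BINARY_OP + → 57600 + 0 = 57600. Stack: [57600]
STORE_FAST k → k=57600. Stack: []
LOAD_FAST_LOAD_FAST a,x → push 40,57608. Stack: [40, 57608]
BINARY_OP - → 40 - 57608 = -57568. Stack: [-57568]
STORE_FAST m → m=-57568. Stack: []
LOAD_FAST_LOAD_FAST v,x → push 42,57608. Stack: [42, 57608]
BINARY_OP + → 42 + 57608 = 57650. Stack: [57650]
STORE_FAST k → k=57650. Stack: []
LOAD_FAST m → push -57568. Stack: [-57568]
RETURN_VALUE → return -57568.

-57568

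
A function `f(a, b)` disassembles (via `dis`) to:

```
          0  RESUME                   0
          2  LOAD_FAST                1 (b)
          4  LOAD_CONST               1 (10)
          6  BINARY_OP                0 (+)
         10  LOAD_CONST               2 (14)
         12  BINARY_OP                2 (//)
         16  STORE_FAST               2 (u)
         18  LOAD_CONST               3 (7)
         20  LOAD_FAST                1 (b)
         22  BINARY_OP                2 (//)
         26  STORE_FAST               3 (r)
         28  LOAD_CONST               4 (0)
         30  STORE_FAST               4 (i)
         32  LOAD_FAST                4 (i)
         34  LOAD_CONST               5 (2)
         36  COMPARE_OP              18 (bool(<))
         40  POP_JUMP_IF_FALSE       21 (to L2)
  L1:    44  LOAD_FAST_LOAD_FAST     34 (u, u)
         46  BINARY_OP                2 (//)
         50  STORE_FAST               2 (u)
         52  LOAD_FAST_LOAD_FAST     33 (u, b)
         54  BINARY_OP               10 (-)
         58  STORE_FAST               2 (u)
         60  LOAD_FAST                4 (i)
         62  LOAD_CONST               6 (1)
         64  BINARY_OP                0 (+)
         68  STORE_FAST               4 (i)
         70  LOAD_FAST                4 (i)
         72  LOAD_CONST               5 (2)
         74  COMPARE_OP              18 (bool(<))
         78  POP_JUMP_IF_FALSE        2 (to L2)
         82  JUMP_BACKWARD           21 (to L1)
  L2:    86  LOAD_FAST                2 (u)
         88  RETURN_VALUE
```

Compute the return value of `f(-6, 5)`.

-4

LOAD_FAST b → push 5. Stack: [5]
LOAD_CONST → push 10. Stack: [5, 10]
BINARY_OP + → 5 + 10 = 15. Stack: [15]
LOAD_CONST → push 14. Stack: [15, 14]
BINARY_OP // → 15 // 14 = 1. Stack: [1]
STORE_FAST u → u=1. Stack: []
LOAD_CONST → push 7. Stack: [7]
LOAD_FAST b → push 5. Stack: [7, 5]
BINARY_OP // → 7 // 5 = 1. Stack: [1]
STORE_FAST r → r=1. Stack: []
LOAD_CONST → push 0. Stack: [0]
STORE_FAST i → i=0. Stack: []
LOAD_FAST i → push 0. Stack: [0]
LOAD_CONST → push 2. Stack: [0, 2]
COMPARE_OP bool(<) → 0 vs 2 = True. Stack: [True]
POP_JUMP_IF_FALSE → pop True; no jump. Stack: []
LOAD_FAST_LOAD_FAST u,u → push 1,1. Stack: [1, 1]
BINARY_OP // → 1 // 1 = 1. Stack: [1]
STORE_FAST u → u=1. Stack: []
LOAD_FAST_LOAD_FAST u,b → push 1,5. Stack: [1, 5]
BINARY_OP - → 1 - 5 = -4. Stack: [-4]
STORE_FAST u → u=-4. Stack: []
LOAD_FAST i → push 0. Stack: [0]
LOAD_CONST → push 1. Stack: [0, 1]
BINARY_OP + → 0 + 1 = 1. Stack: [1]
STORE_FAST i → i=1. Stack: []
LOAD_FAST i → push 1. Stack: [1]
LOAD_CONST → push 2. Stack: [1, 2]
COMPARE_OP bool(<) → 1 vs 2 = True. Stack: [True]
POP_JUMP_IF_FALSE → pop True; no jump. Stack: []
LOAD_FAST_LOAD_FAST u,u → push -4,-4. Stack: [-4, -4]
BINARY_OP // → -4 // -4 = 1. Stack: [1]
STORE_FAST u → u=1. Stack: []
LOAD_FAST_LOAD_FAST u,b → push 1,5. Stack: [1, 5]
BINARY_OP - → 1 - 5 = -4. Stack: [-4]
STORE_FAST u → u=-4. Stack: []
LOAD_FAST i → push 1. Stack: [1]
LOAD_CONST → push 1. Stack: [1, 1]
BINARY_OP + → 1 + 1 = 2. Stack: [2]
STORE_FAST i → i=2. Stack: []
LOAD_FAST i → push 2. Stack: [2]
LOAD_CONST → push 2. Stack: [2, 2]
COMPARE_OP bool(<) → 2 vs 2 = False. Stack: [False]
POP_JUMP_IF_FALSE → pop False; jump. Stack: []
LOAD_FAST u → push -4. Stack: [-4]
RETURN_VALUE → return -4.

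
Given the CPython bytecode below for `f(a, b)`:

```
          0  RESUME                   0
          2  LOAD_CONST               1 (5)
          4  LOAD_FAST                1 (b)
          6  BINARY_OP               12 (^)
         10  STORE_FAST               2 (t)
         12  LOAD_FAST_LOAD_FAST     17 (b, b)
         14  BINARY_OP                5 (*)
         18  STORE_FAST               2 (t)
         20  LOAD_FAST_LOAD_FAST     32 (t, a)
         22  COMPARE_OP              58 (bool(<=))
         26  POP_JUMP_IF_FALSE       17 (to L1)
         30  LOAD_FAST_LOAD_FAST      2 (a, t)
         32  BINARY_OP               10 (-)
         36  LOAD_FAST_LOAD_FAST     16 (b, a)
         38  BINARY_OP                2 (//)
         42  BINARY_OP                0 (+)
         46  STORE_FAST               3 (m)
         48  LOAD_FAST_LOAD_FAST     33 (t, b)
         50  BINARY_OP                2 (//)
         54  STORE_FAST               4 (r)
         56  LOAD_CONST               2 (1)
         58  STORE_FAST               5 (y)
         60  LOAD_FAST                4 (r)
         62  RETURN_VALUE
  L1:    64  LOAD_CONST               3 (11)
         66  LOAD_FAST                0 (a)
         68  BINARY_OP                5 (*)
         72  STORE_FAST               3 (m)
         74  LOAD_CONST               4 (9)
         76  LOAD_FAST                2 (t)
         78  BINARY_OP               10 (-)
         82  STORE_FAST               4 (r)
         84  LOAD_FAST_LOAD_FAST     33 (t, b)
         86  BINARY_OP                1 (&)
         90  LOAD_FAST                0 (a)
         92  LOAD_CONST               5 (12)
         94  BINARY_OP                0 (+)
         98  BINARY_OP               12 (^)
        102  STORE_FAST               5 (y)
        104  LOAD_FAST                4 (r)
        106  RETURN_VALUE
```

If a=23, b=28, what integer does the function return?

LOAD_CONST → push 5. Stack: [5]
LOAD_FAST b → push 28. Stack: [5, 28]
BINARY_OP ^ → 5 ^ 28 = 25. Stack: [25]
STORE_FAST t → t=25. Stack: []
LOAD_FAST_LOAD_FAST b,b → push 28,28. Stack: [28, 28]
BINARY_OP * → 28 * 28 = 784. Stack: [784]
STORE_FAST t → t=784. Stack: []
LOAD_FAST_LOAD_FAST t,a → push 784,23. Stack: [784, 23]
COMPARE_OP bool(<=) → 784 vs 23 = False. Stack: [False]
POP_JUMP_IF_FALSE → pop False; jump. Stack: []
LOAD_CONST → push 11. Stack: [11]
LOAD_FAST a → push 23. Stack: [11, 23]
BINARY_OP * → 11 * 23 = 253. Stack: [253]
STORE_FAST m → m=253. Stack: []
LOAD_CONST → push 9. Stack: [9]
LOAD_FAST t → push 784. Stack: [9, 784]
BINARY_OP - → 9 - 784 = -775. Stack: [-775]
STORE_FAST r → r=-775. Stack: []
LOAD_FAST_LOAD_FAST t,b → push 784,28. Stack: [784, 28]
BINARY_OP & → 784 & 28 = 16. Stack: [16]
LOAD_FAST a → push 23. Stack: [16, 23]
LOAD_CONST → push 12. Stack: [16, 23, 12]
BINARY_OP + → 23 + 12 = 35. Stack: [16, 35]
BINARY_OP ^ → 16 ^ 35 = 51. Stack: [51]
STORE_FAST y → y=51. Stack: []
LOAD_FAST r → push -775. Stack: [-775]
RETURN_VALUE → return -775.

-775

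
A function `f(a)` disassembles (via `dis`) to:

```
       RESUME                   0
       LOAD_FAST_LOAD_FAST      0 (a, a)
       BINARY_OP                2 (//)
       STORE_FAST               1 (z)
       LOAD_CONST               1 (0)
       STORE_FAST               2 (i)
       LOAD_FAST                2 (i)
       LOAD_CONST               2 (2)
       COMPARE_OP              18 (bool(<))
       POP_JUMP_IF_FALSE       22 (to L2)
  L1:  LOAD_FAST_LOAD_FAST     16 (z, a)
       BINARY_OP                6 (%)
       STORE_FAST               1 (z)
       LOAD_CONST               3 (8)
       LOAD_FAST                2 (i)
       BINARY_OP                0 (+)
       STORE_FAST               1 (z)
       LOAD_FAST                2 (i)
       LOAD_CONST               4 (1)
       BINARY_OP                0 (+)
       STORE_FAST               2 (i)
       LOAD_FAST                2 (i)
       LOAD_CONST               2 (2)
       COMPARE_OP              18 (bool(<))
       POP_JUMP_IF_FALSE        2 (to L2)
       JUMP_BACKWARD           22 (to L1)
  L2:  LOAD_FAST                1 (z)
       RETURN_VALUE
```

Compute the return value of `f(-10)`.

9

LOAD_FAST_LOAD_FAST a,a → push -10,-10. Stack: [-10, -10]
BINARY_OP // → -10 // -10 = 1. Stack: [1]
STORE_FAST z → z=1. Stack: []
LOAD_CONST → push 0. Stack: [0]
STORE_FAST i → i=0. Stack: []
LOAD_FAST i → push 0. Stack: [0]
LOAD_CONST → push 2. Stack: [0, 2]
COMPARE_OP bool(<) → 0 vs 2 = True. Stack: [True]
POP_JUMP_IF_FALSE → pop True; no jump. Stack: []
LOAD_FAST_LOAD_FAST z,a → push 1,-10. Stack: [1, -10]
BINARY_OP % → 1 % -10 = -9. Stack: [-9]
STORE_FAST z → z=-9. Stack: []
LOAD_CONST → push 8. Stack: [8]
LOAD_FAST i → push 0. Stack: [8, 0]
BINARY_OP + → 8 + 0 = 8. Stack: [8]
STORE_FAST z → z=8. Stack: []
LOAD_FAST i → push 0. Stack: [0]
LOAD_CONST → push 1. Stack: [0, 1]
BINARY_OP + → 0 + 1 = 1. Stack: [1]
STORE_FAST i → i=1. Stack: []
LOAD_FAST i → push 1. Stack: [1]
LOAD_CONST → push 2. Stack: [1, 2]
COMPARE_OP bool(<) → 1 vs 2 = True. Stack: [True]
POP_JUMP_IF_FALSE → pop True; no jump. Stack: []
LOAD_FAST_LOAD_FAST z,a → push 8,-10. Stack: [8, -10]
BINARY_OP % → 8 % -10 = -2. Stack: [-2]
STORE_FAST z → z=-2. Stack: []
LOAD_CONST → push 8. Stack: [8]
LOAD_FAST i → push 1. Stack: [8, 1]
BINARY_OP + → 8 + 1 = 9. Stack: [9]
STORE_FAST z → z=9. Stack: []
LOAD_FAST i → push 1. Stack: [1]
LOAD_CONST → push 1. Stack: [1, 1]
BINARY_OP + → 1 + 1 = 2. Stack: [2]
STORE_FAST i → i=2. Stack: []
LOAD_FAST i → push 2. Stack: [2]
LOAD_CONST → push 2. Stack: [2, 2]
COMPARE_OP bool(<) → 2 vs 2 = False. Stack: [False]
POP_JUMP_IF_FALSE → pop False; jump. Stack: []
LOAD_FAST z → push 9. Stack: [9]
RETURN_VALUE → return 9.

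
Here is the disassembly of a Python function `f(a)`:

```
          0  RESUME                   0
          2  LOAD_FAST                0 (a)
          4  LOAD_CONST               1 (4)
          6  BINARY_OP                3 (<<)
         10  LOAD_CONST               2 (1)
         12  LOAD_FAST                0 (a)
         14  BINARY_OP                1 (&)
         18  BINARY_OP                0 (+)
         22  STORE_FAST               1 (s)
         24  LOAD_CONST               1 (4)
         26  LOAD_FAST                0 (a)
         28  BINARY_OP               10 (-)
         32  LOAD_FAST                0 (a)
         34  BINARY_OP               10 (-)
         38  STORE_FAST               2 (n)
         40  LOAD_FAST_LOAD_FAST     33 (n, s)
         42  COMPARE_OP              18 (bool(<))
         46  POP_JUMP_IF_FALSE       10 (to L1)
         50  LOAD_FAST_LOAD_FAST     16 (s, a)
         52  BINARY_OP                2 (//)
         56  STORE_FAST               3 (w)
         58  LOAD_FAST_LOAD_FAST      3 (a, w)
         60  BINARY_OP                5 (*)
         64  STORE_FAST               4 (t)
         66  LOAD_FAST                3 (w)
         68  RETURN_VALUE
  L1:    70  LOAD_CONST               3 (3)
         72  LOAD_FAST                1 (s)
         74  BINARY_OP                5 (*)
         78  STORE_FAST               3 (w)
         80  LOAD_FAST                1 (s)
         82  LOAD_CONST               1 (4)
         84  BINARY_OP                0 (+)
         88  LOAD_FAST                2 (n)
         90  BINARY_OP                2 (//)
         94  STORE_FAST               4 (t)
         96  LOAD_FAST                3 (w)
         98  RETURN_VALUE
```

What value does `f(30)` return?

16

LOAD_FAST a → push 30. Stack: [30]
LOAD_CONST → push 4. Stack: [30, 4]
BINARY_OP << → 30 << 4 = 480. Stack: [480]
LOAD_CONST → push 1. Stack: [480, 1]
LOAD_FAST a → push 30. Stack: [480, 1, 30]
BINARY_OP & → 1 & 30 = 0. Stack: [480, 0]
BINARY_OP + → 480 + 0 = 480. Stack: [480]
STORE_FAST s → s=480. Stack: []
LOAD_CONST → push 4. Stack: [4]
LOAD_FAST a → push 30. Stack: [4, 30]
BINARY_OP - → 4 - 30 = -26. Stack: [-26]
LOAD_FAST a → push 30. Stack: [-26, 30]
BINARY_OP - → -26 - 30 = -56. Stack: [-56]
STORE_FAST n → n=-56. Stack: []
LOAD_FAST_LOAD_FAST n,s → push -56,480. Stack: [-56, 480]
COMPARE_OP bool(<) → -56 vs 480 = True. Stack: [True]
POP_JUMP_IF_FALSE → pop True; no jump. Stack: []
LOAD_FAST_LOAD_FAST s,a → push 480,30. Stack: [480, 30]
BINARY_OP // → 480 // 30 = 16. Stack: [16]
STORE_FAST w → w=16. Stack: []
LOAD_FAST_LOAD_FAST a,w → push 30,16. Stack: [30, 16]
BINARY_OP * → 30 * 16 = 480. Stack: [480]
STORE_FAST t → t=480. Stack: []
LOAD_FAST w → push 16. Stack: [16]
RETURN_VALUE → return 16.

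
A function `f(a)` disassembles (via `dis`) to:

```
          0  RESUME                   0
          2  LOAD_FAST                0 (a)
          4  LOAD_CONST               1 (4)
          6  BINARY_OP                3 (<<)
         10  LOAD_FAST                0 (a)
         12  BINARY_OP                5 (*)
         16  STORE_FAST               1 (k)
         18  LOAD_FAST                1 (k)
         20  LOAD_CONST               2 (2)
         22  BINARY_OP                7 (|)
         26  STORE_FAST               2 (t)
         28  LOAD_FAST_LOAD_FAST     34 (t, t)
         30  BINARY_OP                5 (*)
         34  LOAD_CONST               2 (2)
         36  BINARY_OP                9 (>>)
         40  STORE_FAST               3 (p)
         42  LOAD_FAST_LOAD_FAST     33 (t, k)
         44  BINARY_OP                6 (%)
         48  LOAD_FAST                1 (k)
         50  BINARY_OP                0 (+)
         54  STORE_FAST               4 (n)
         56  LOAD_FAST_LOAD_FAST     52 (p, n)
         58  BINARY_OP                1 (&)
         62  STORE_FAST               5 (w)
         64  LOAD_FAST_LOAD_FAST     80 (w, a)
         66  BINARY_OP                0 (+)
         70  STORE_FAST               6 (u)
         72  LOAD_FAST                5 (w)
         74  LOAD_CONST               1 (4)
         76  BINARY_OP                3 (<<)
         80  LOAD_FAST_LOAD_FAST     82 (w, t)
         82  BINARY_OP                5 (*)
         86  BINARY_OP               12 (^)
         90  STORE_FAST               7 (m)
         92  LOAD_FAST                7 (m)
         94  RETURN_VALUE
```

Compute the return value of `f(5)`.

LOAD_FAST a → push 5. Stack: [5]
LOAD_CONST → push 4. Stack: [5, 4]
BINARY_OP << → 5 << 4 = 80. Stack: [80]
LOAD_FAST a → push 5. Stack: [80, 5]
BINARY_OP * → 80 * 5 = 400. Stack: [400]
STORE_FAST k → k=400. Stack: []
LOAD_FAST k → push 400. Stack: [400]
LOAD_CONST → push 2. Stack: [400, 2]
BINARY_OP | → 400 | 2 = 402. Stack: [402]
STORE_FAST t → t=402. Stack: []
LOAD_FAST_LOAD_FAST t,t → push 402,402. Stack: [402, 402]
BINARY_OP * → 402 * 402 = 161604. Stack: [161604]
LOAD_CONST → push 2. Stack: [161604, 2]
BINARY_OP >> → 161604 >> 2 = 40401. Stack: [40401]
STORE_FAST p → p=40401. Stack: []
LOAD_FAST_LOAD_FAST t,k → push 402,400. Stack: [402, 400]
BINARY_OP % → 402 % 400 = 2. Stack: [2]
LOAD_FAST k → push 400. Stack: [2, 400]
BINARY_OP + → 2 + 400 = 402. Stack: [402]
STORE_FAST n → n=402. Stack: []
LOAD_FAST_LOAD_FAST p,n → push 40401,402. Stack: [40401, 402]
BINARY_OP & → 40401 & 402 = 400. Stack: [400]
STORE_FAST w → w=400. Stack: []
LOAD_FAST_LOAD_FAST w,a → push 400,5. Stack: [400, 5]
BINARY_OP + → 400 + 5 = 405. Stack: [405]
STORE_FAST u → u=405. Stack: []
LOAD_FAST w → push 400. Stack: [400]
LOAD_CONST → push 4. Stack: [400, 4]
BINARY_OP << → 400 << 4 = 6400. Stack: [6400]
LOAD_FAST_LOAD_FAST w,t → push 400,402. Stack: [6400, 400, 402]
BINARY_OP * → 400 * 402 = 160800. Stack: [6400, 160800]
BINARY_OP ^ → 6400 ^ 160800 = 159008. Stack: [159008]
STORE_FAST m → m=159008. Stack: []
LOAD_FAST m → push 159008. Stack: [159008]
RETURN_VALUE → return 159008.

159008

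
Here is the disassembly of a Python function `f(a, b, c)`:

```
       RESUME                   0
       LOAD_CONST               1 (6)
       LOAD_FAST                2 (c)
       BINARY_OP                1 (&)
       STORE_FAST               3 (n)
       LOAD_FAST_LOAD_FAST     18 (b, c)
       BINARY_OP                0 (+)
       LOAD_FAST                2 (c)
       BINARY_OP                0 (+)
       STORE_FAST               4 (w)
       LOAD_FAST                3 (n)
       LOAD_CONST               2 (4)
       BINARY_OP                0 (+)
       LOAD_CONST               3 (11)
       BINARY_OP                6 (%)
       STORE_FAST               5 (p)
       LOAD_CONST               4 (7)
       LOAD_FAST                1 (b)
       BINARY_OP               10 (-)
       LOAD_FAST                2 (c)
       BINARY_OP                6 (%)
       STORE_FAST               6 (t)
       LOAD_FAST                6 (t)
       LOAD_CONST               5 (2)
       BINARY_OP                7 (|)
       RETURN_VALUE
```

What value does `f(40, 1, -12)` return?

-6

LOAD_CONST → push 6. Stack: [6]
LOAD_FAST c → push -12. Stack: [6, -12]
BINARY_OP & → 6 & -12 = 4. Stack: [4]
STORE_FAST n → n=4. Stack: []
LOAD_FAST_LOAD_FAST b,c → push 1,-12. Stack: [1, -12]
BINARY_OP + → 1 + -12 = -11. Stack: [-11]
LOAD_FAST c → push -12. Stack: [-11, -12]
BINARY_OP + → -11 + -12 = -23. Stack: [-23]
STORE_FAST w → w=-23. Stack: []
LOAD_FAST n → push 4. Stack: [4]
LOAD_CONST → push 4. Stack: [4, 4]
BINARY_OP + → 4 + 4 = 8. Stack: [8]
LOAD_CONST → push 11. Stack: [8, 11]
BINARY_OP % → 8 % 11 = 8. Stack: [8]
STORE_FAST p → p=8. Stack: []
LOAD_CONST → push 7. Stack: [7]
LOAD_FAST b → push 1. Stack: [7, 1]
BINARY_OP - → 7 - 1 = 6. Stack: [6]
LOAD_FAST c → push -12. Stack: [6, -12]
BINARY_OP % → 6 % -12 = -6. Stack: [-6]
STORE_FAST t → t=-6. Stack: []
LOAD_FAST t → push -6. Stack: [-6]
LOAD_CONST → push 2. Stack: [-6, 2]
BINARY_OP | → -6 | 2 = -6. Stack: [-6]
RETURN_VALUE → return -6.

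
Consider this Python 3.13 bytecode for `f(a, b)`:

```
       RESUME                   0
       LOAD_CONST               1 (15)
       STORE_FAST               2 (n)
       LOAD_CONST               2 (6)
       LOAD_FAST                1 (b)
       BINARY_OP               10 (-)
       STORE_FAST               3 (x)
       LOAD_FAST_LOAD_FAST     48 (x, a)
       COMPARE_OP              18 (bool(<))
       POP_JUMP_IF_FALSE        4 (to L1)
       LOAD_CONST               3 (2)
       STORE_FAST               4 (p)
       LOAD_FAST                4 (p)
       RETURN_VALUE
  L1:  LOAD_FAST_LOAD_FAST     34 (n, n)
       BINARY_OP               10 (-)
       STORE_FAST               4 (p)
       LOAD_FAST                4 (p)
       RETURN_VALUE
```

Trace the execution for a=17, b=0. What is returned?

2

LOAD_CONST → push 15. Stack: [15]
STORE_FAST n → n=15. Stack: []
LOAD_CONST → push 6. Stack: [6]
LOAD_FAST b → push 0. Stack: [6, 0]
BINARY_OP - → 6 - 0 = 6. Stack: [6]
STORE_FAST x → x=6. Stack: []
LOAD_FAST_LOAD_FAST x,a → push 6,17. Stack: [6, 17]
COMPARE_OP bool(<) → 6 vs 17 = True. Stack: [True]
POP_JUMP_IF_FALSE → pop True; no jump. Stack: []
LOAD_CONST → push 2. Stack: [2]
STORE_FAST p → p=2. Stack: []
LOAD_FAST p → push 2. Stack: [2]
RETURN_VALUE → return 2.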